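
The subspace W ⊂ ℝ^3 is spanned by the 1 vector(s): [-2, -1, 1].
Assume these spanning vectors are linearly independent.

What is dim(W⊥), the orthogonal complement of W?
dim(W⊥) = 2

For any subspace W of ℝ^n, dim(W) + dim(W⊥) = n (the whole-space dimension).
Here the given 1 vectors are linearly independent, so dim(W) = 1.
Thus dim(W⊥) = n - dim(W) = 3 - 1 = 2.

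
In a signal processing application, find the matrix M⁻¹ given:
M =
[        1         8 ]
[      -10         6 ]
det(M) = 86
M⁻¹ =
[     3/43     -4/43 ]
[     5/43      1/86 ]

For a 2×2 matrix M = [[a, b], [c, d]] with det(M) ≠ 0, M⁻¹ = (1/det(M)) * [[d, -b], [-c, a]].
det(M) = (1)*(6) - (8)*(-10) = 6 + 80 = 86.
M⁻¹ = (1/86) * [[6, -8], [10, 1]].
Dividing each entry by 86 and reducing:
M⁻¹ =
[     3/43     -4/43 ]
[     5/43      1/86 ]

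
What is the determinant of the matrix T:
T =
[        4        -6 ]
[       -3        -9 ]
det(T) = -54

For a 2×2 matrix [[a, b], [c, d]], det = a*d - b*c.
det(T) = (4)*(-9) - (-6)*(-3) = -36 - 18 = -54.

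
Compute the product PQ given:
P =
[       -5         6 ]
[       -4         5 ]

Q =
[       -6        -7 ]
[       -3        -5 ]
PQ =
[       12         5 ]
[        9         3 ]

Matrix multiplication: (PQ)[i][j] = sum over k of P[i][k] * Q[k][j].
  (PQ)[0][0] = (-5)*(-6) + (6)*(-3) = 12
  (PQ)[0][1] = (-5)*(-7) + (6)*(-5) = 5
  (PQ)[1][0] = (-4)*(-6) + (5)*(-3) = 9
  (PQ)[1][1] = (-4)*(-7) + (5)*(-5) = 3
PQ =
[       12         5 ]
[        9         3 ]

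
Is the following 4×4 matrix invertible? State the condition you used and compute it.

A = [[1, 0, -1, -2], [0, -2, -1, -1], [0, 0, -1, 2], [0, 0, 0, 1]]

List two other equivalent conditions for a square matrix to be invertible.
Yes, invertible; det(A) = 2 ≠ 0. Equivalent conditions: rank(A) = 4; Ax = 0 has only the trivial solution; 0 is not an eigenvalue; the columns of A are linearly independent.

To check invertibility, compute det(A).
The given matrix is triangular, so det(A) equals the product of its diagonal entries = 2 ≠ 0.
Since det(A) ≠ 0, A is invertible.
Equivalent conditions for a square matrix A to be invertible:
- rank(A) = 4 (full rank).
- The homogeneous system Ax = 0 has only the trivial solution x = 0.
- 0 is not an eigenvalue of A.
- The columns (equivalently rows) of A are linearly independent.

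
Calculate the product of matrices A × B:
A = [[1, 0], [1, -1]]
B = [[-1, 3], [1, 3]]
[[-1, 3], [-2, 0]]

Matrix multiplication:
C[0][0] = 1×-1 + 0×1 = -1
C[0][1] = 1×3 + 0×3 = 3
C[1][0] = 1×-1 + -1×1 = -2
C[1][1] = 1×3 + -1×3 = 0
Result: [[-1, 3], [-2, 0]]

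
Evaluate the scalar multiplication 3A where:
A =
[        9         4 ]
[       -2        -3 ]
3A =
[       27        12 ]
[       -6        -9 ]

Scalar multiplication is elementwise: (3A)[i][j] = 3 * A[i][j].
  (3A)[0][0] = 3 * (9) = 27
  (3A)[0][1] = 3 * (4) = 12
  (3A)[1][0] = 3 * (-2) = -6
  (3A)[1][1] = 3 * (-3) = -9
3A =
[       27        12 ]
[       -6        -9 ]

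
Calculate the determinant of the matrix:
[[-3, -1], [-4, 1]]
-7

For a 2×2 matrix [[a, b], [c, d]], det = ad - bc
det = (-3)(1) - (-1)(-4) = -3 - 4 = -7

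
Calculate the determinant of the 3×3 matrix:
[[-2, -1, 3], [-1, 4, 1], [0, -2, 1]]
-7

Expansion along first row:
det = -2·det([[4,1],[-2,1]]) - -1·det([[-1,1],[0,1]]) + 3·det([[-1,4],[0,-2]])
    = -2·(4·1 - 1·-2) - -1·(-1·1 - 1·0) + 3·(-1·-2 - 4·0)
    = -2·6 - -1·-1 + 3·2
    = -12 + -1 + 6 = -7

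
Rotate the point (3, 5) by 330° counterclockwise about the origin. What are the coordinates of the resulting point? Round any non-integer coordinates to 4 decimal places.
(5.0981, 2.8301)

Rotation matrix R(θ) = [[cos θ, -sin θ], [sin θ, cos θ]]; for θ = 330°:
R = [[√3/2, 1/2], [-1/2, √3/2]]
Result: R × [3, 5]ᵀ = [√3/2·3 + (1/2)·5, -1/2·3 + (√3/2)·5]ᵀ = (5.0981, 2.8301)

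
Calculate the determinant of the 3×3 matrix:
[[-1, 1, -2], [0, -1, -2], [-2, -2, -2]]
10

Expansion along first row:
det = -1·det([[-1,-2],[-2,-2]]) - 1·det([[0,-2],[-2,-2]]) + -2·det([[0,-1],[-2,-2]])
    = -1·(-1·-2 - -2·-2) - 1·(0·-2 - -2·-2) + -2·(0·-2 - -1·-2)
    = -1·-2 - 1·-4 + -2·-2
    = 2 + 4 + 4 = 10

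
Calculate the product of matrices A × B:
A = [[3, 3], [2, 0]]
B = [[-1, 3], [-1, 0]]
[[-6, 9], [-2, 6]]

Matrix multiplication:
C[0][0] = 3×-1 + 3×-1 = -6
C[0][1] = 3×3 + 3×0 = 9
C[1][0] = 2×-1 + 0×-1 = -2
C[1][1] = 2×3 + 0×0 = 6
Result: [[-6, 9], [-2, 6]]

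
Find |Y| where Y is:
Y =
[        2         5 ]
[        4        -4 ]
det(Y) = -28

For a 2×2 matrix [[a, b], [c, d]], det = a*d - b*c.
det(Y) = (2)*(-4) - (5)*(4) = -8 - 20 = -28.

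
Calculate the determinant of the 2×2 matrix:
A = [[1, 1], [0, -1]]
-1

For A = [[a, b], [c, d]], det(A) = a*d - b*c.
det(A) = (1)*(-1) - (1)*(0) = -1 - 0 = -1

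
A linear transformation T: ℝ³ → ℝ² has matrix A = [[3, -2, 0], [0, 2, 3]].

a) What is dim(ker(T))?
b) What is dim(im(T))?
dim(ker) = 1, dim(im) = 2

The two rows are not scalar multiples of one another (no single k satisfies row 2 = k × row 1), so they are linearly independent.
Thus rank(A) = 2.
dim(im(T)) = rank(A) = 2.
By the rank-nullity theorem applied to T: ℝ³ → ℝ², rank(A) + nullity(A) = 3 (the domain dimension), so dim(ker(T)) = 3 - 2 = 1.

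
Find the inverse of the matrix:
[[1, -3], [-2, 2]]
[[-1/2, -3/4], [-1/2, -1/4]]

For [[a,b],[c,d]], inverse = (1/det)·[[d,-b],[-c,a]]
det = 1·2 - -3·-2 = -4
Inverse = (1/-4)·[[2, 3], [2, 1]]
        = [[-1/2, -3/4], [-1/2, -1/4]]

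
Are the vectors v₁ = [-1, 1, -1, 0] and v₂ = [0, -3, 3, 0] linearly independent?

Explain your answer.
Yes, linearly independent

Two vectors are linearly dependent iff one is a scalar multiple of the other.
No single scalar k satisfies v₂ = k·v₁ (the ratios of corresponding entries disagree), so v₁ and v₂ are linearly independent.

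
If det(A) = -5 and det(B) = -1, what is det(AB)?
5

Use the multiplicative property of determinants: det(AB) = det(A)*det(B).
det(AB) = (-5)*(-1) = 5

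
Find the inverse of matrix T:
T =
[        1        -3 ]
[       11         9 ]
det(T) = 42
T⁻¹ =
[     3/14      1/14 ]
[   -11/42      1/42 ]

For a 2×2 matrix T = [[a, b], [c, d]] with det(T) ≠ 0, T⁻¹ = (1/det(T)) * [[d, -b], [-c, a]].
det(T) = (1)*(9) - (-3)*(11) = 9 + 33 = 42.
T⁻¹ = (1/42) * [[9, 3], [-11, 1]].
Dividing each entry by 42 and reducing:
T⁻¹ =
[     3/14      1/14 ]
[   -11/42      1/42 ]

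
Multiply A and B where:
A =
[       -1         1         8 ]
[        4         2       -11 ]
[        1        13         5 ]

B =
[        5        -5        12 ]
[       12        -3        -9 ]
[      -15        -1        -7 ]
AB =
[     -113        -6       -77 ]
[      209       -15       107 ]
[       86       -49      -140 ]

Matrix multiplication: (AB)[i][j] = sum over k of A[i][k] * B[k][j].
  (AB)[0][0] = (-1)*(5) + (1)*(12) + (8)*(-15) = -113
  (AB)[0][1] = (-1)*(-5) + (1)*(-3) + (8)*(-1) = -6
  (AB)[0][2] = (-1)*(12) + (1)*(-9) + (8)*(-7) = -77
  (AB)[1][0] = (4)*(5) + (2)*(12) + (-11)*(-15) = 209
  (AB)[1][1] = (4)*(-5) + (2)*(-3) + (-11)*(-1) = -15
  (AB)[1][2] = (4)*(12) + (2)*(-9) + (-11)*(-7) = 107
  (AB)[2][0] = (1)*(5) + (13)*(12) + (5)*(-15) = 86
  (AB)[2][1] = (1)*(-5) + (13)*(-3) + (5)*(-1) = -49
  (AB)[2][2] = (1)*(12) + (13)*(-9) + (5)*(-7) = -140
AB =
[     -113        -6       -77 ]
[      209       -15       107 ]
[       86       -49      -140 ]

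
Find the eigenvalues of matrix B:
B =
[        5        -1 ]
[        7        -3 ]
λ = -2, 4

Solve det(B - λI) = 0. For a 2×2 matrix the characteristic equation is λ² - (trace)λ + det = 0.
trace(B) = a + d = 5 - 3 = 2.
det(B) = a*d - b*c = (5)*(-3) - (-1)*(7) = -15 + 7 = -8.
Characteristic equation: λ² - (2)λ + (-8) = 0.
Discriminant = (2)² - 4*(-8) = 4 + 32 = 36.
λ = (2 ± √36) / 2 = (2 ± 6) / 2 = -2, 4.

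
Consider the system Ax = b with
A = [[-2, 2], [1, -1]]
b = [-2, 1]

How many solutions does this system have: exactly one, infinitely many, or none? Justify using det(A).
Infinitely many solutions

det(A) = (-2)*(-1) - (2)*(1) = 0, so A is singular (column 2 is -1 times column 1).
b = [-2, 1] = 1 * column 1 of A, so b lies in the column space of A.
A singular matrix whose right-hand side is in its column space gives a 1-parameter family of solutions — infinitely many.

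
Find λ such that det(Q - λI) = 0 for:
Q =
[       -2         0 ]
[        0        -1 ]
λ = -2, -1

Solve det(Q - λI) = 0. For a 2×2 matrix the characteristic equation is λ² - (trace)λ + det = 0.
trace(Q) = a + d = -2 - 1 = -3.
det(Q) = a*d - b*c = (-2)*(-1) - (0)*(0) = 2 - 0 = 2.
Characteristic equation: λ² - (-3)λ + (2) = 0.
Discriminant = (-3)² - 4*(2) = 9 - 8 = 1.
λ = (-3 ± √1) / 2 = (-3 ± 1) / 2 = -2, -1.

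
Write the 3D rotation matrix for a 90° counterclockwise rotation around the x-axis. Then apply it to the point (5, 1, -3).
R = [[1, 0, 0], [0, 0, -1], [0, 1, 0]]; R·(5, 1, -3) = (5, 3, 1)

Rotation matrix for 90° around x-axis:
cos(90°) = 0, sin(90°) = 1
R = [[1, 0, 0], [0, 0, -1], [0, 1, 0]]
Apply to (5, 1, -3): R·[5, 1, -3]ᵀ = (5, 3, 1)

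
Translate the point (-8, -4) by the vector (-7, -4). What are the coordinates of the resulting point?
(-15, -8)

Translation by (-7, -4):
x' = -8 + -7 = -15
y' = -4 + -4 = -8
Homogeneous matrix: [[1, 0, -7], [0, 1, -4], [0, 0, 1]]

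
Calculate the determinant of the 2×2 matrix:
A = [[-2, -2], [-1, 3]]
-8

For A = [[a, b], [c, d]], det(A) = a*d - b*c.
det(A) = (-2)*(3) - (-2)*(-1) = -6 - 2 = -8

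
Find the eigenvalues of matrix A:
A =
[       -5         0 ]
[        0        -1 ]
λ = -5, -1

Solve det(A - λI) = 0. For a 2×2 matrix the characteristic equation is λ² - (trace)λ + det = 0.
trace(A) = a + d = -5 - 1 = -6.
det(A) = a*d - b*c = (-5)*(-1) - (0)*(0) = 5 - 0 = 5.
Characteristic equation: λ² - (-6)λ + (5) = 0.
Discriminant = (-6)² - 4*(5) = 36 - 20 = 16.
λ = (-6 ± √16) / 2 = (-6 ± 4) / 2 = -5, -1.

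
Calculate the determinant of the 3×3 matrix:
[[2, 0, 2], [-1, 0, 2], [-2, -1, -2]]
6

Expansion along first row:
det = 2·det([[0,2],[-1,-2]]) - 0·det([[-1,2],[-2,-2]]) + 2·det([[-1,0],[-2,-1]])
    = 2·(0·-2 - 2·-1) - 0·(-1·-2 - 2·-2) + 2·(-1·-1 - 0·-2)
    = 2·2 - 0·6 + 2·1
    = 4 + 0 + 2 = 6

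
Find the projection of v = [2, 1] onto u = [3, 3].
[3/2, 3/2]

The projection of v onto u is proj_u(v) = ((v·u) / (u·u)) · u.
v·u = (2)*(3) + (1)*(3) = 9.
u·u = (3)*(3) + (3)*(3) = 18.
coefficient = 9 / 18 = 1/2.
proj_u(v) = 1/2 · [3, 3] = [3/2, 3/2].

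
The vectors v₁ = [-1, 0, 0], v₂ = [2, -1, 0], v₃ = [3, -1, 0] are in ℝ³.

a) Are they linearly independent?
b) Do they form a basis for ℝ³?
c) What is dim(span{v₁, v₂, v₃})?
Not independent, not a basis, dim(span) = 2

Check whether v₃ can be written as a linear combination of v₁ and v₂.
v₃ = (-1)·v₁ + (1)·v₂ = [3, -1, 0], so the three vectors are linearly dependent.
Thus they do not form a basis for ℝ³, and dim(span{v₁, v₂, v₃}) = 2 (spanned by v₁ and v₂).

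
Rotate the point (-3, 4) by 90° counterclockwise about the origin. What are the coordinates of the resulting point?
(-4, -3)

Rotation matrix R(θ) = [[cos θ, -sin θ], [sin θ, cos θ]]; for θ = 90°:
R = [[0, -1], [1, 0]]
Result: R × [-3, 4]ᵀ = [0·-3 + (-1)·4, 1·-3 + (0)·4]ᵀ = (-4, -3)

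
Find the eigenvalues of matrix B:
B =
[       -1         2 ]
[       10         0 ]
λ = -5, 4

Solve det(B - λI) = 0. For a 2×2 matrix the characteristic equation is λ² - (trace)λ + det = 0.
trace(B) = a + d = -1 + 0 = -1.
det(B) = a*d - b*c = (-1)*(0) - (2)*(10) = 0 - 20 = -20.
Characteristic equation: λ² - (-1)λ + (-20) = 0.
Discriminant = (-1)² - 4*(-20) = 1 + 80 = 81.
λ = (-1 ± √81) / 2 = (-1 ± 9) / 2 = -5, 4.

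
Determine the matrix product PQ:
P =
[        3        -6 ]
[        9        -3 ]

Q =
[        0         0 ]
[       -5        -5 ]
PQ =
[       30        30 ]
[       15        15 ]

Matrix multiplication: (PQ)[i][j] = sum over k of P[i][k] * Q[k][j].
  (PQ)[0][0] = (3)*(0) + (-6)*(-5) = 30
  (PQ)[0][1] = (3)*(0) + (-6)*(-5) = 30
  (PQ)[1][0] = (9)*(0) + (-3)*(-5) = 15
  (PQ)[1][1] = (9)*(0) + (-3)*(-5) = 15
PQ =
[       30        30 ]
[       15        15 ]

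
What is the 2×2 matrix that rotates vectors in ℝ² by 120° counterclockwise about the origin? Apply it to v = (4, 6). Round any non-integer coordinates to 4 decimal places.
R = [[-1/2, -√3/2], [√3/2, -1/2]]; R·v = (-7.1962, 0.4641)

A counterclockwise rotation by angle θ in ℝ² has matrix R(θ) = [[cos θ, -sin θ], [sin θ, cos θ]].
For θ = 120°: cos θ = -1/2, sin θ = √3/2.
R(120°) = [[-1/2, -√3/2], [√3/2, -1/2]].
R·v = [-1/2·4 + (-√3/2)·6, √3/2·4 + -1/2·6] = (-7.1962, 0.4641).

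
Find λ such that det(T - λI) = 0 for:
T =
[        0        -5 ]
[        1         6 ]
λ = 1, 5

Solve det(T - λI) = 0. For a 2×2 matrix the characteristic equation is λ² - (trace)λ + det = 0.
trace(T) = a + d = 0 + 6 = 6.
det(T) = a*d - b*c = (0)*(6) - (-5)*(1) = 0 + 5 = 5.
Characteristic equation: λ² - (6)λ + (5) = 0.
Discriminant = (6)² - 4*(5) = 36 - 20 = 16.
λ = (6 ± √16) / 2 = (6 ± 4) / 2 = 1, 5.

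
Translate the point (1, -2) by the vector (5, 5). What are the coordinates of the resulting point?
(6, 3)

Translation by (5, 5):
x' = 1 + 5 = 6
y' = -2 + 5 = 3
Homogeneous matrix: [[1, 0, 5], [0, 1, 5], [0, 0, 1]]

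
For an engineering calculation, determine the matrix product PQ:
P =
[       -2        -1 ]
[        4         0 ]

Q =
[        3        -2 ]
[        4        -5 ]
PQ =
[      -10         9 ]
[       12        -8 ]

Matrix multiplication: (PQ)[i][j] = sum over k of P[i][k] * Q[k][j].
  (PQ)[0][0] = (-2)*(3) + (-1)*(4) = -10
  (PQ)[0][1] = (-2)*(-2) + (-1)*(-5) = 9
  (PQ)[1][0] = (4)*(3) + (0)*(4) = 12
  (PQ)[1][1] = (4)*(-2) + (0)*(-5) = -8
PQ =
[      -10         9 ]
[       12        -8 ]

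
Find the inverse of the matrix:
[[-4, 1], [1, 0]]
[[0, 1], [1, 4]]

For [[a,b],[c,d]], inverse = (1/det)·[[d,-b],[-c,a]]
det = -4·0 - 1·1 = -1
Inverse = (1/-1)·[[0, -1], [-1, -4]]
        = [[0, 1], [1, 4]]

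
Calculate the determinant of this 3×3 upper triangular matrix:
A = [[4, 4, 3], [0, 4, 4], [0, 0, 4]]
64

The determinant of a triangular matrix is the product of its diagonal entries (the off-diagonal entries above the diagonal do not affect it).
det(A) = (4) * (4) * (4) = 64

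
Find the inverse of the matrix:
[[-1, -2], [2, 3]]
[[3, 2], [-2, -1]]

For [[a,b],[c,d]], inverse = (1/det)·[[d,-b],[-c,a]]
det = -1·3 - -2·2 = 1
Inverse = (1/1)·[[3, 2], [-2, -1]]
        = [[3, 2], [-2, -1]]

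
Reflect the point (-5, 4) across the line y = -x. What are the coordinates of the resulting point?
(-4, 5)

Reflection across line y = -x: (-5, 4) → (-4, 5)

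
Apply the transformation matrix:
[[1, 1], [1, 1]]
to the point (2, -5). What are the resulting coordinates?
(-3, -3)

Matrix multiplication:
[[1, 1], [1, 1]] × [2, -5]ᵀ
= [1×2 + 1×-5, 1×2 + 1×-5]ᵀ
= [-3.0000, -3.0000]ᵀ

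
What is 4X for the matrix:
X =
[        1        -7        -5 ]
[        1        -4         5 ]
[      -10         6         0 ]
4X =
[        4       -28       -20 ]
[        4       -16        20 ]
[      -40        24         0 ]

Scalar multiplication is elementwise: (4X)[i][j] = 4 * X[i][j].
  (4X)[0][0] = 4 * (1) = 4
  (4X)[0][1] = 4 * (-7) = -28
  (4X)[0][2] = 4 * (-5) = -20
  (4X)[1][0] = 4 * (1) = 4
  (4X)[1][1] = 4 * (-4) = -16
  (4X)[1][2] = 4 * (5) = 20
  (4X)[2][0] = 4 * (-10) = -40
  (4X)[2][1] = 4 * (6) = 24
  (4X)[2][2] = 4 * (0) = 0
4X =
[        4       -28       -20 ]
[        4       -16        20 ]
[      -40        24         0 ]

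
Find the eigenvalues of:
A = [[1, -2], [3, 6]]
λ = 3, 4

Solve det(A - λI) = 0. For a 2×2 matrix this is λ² - (trace)λ + det = 0.
trace(A) = 1 + 6 = 7.
det(A) = (1)*(6) - (-2)*(3) = 6 + 6 = 12.
Characteristic equation: λ² - (7)λ + (12) = 0.
Discriminant: (7)² - 4*(12) = 49 - 48 = 1.
Roots: λ = (7 ± √1) / 2 = 3, 4.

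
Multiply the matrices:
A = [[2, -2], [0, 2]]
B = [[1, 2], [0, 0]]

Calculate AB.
[[2, 4], [0, 0]]

Each entry (i,j) of AB = sum over k of A[i][k]*B[k][j].
(AB)[0][0] = (2)*(1) + (-2)*(0) = 2
(AB)[0][1] = (2)*(2) + (-2)*(0) = 4
(AB)[1][0] = (0)*(1) + (2)*(0) = 0
(AB)[1][1] = (0)*(2) + (2)*(0) = 0
AB = [[2, 4], [0, 0]]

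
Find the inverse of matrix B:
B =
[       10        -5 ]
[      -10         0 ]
det(B) = -50
B⁻¹ =
[        0     -1/10 ]
[     -1/5      -1/5 ]

For a 2×2 matrix B = [[a, b], [c, d]] with det(B) ≠ 0, B⁻¹ = (1/det(B)) * [[d, -b], [-c, a]].
det(B) = (10)*(0) - (-5)*(-10) = 0 - 50 = -50.
B⁻¹ = (1/-50) * [[0, 5], [10, 10]].
Dividing each entry by -50 and reducing:
B⁻¹ =
[        0     -1/10 ]
[     -1/5      -1/5 ]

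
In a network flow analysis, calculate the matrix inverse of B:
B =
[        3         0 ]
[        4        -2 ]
det(B) = -6
B⁻¹ =
[      1/3         0 ]
[      2/3      -1/2 ]

For a 2×2 matrix B = [[a, b], [c, d]] with det(B) ≠ 0, B⁻¹ = (1/det(B)) * [[d, -b], [-c, a]].
det(B) = (3)*(-2) - (0)*(4) = -6 - 0 = -6.
B⁻¹ = (1/-6) * [[-2, 0], [-4, 3]].
Dividing each entry by -6 and reducing:
B⁻¹ =
[      1/3         0 ]
[      2/3      -1/2 ]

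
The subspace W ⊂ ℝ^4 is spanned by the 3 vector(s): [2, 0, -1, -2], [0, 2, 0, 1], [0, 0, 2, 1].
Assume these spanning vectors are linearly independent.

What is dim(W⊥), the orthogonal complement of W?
dim(W⊥) = 1

For any subspace W of ℝ^n, dim(W) + dim(W⊥) = n (the whole-space dimension).
Here the given 3 vectors are linearly independent, so dim(W) = 3.
Thus dim(W⊥) = n - dim(W) = 4 - 3 = 1.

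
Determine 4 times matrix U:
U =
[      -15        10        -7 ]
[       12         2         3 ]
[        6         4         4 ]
4U =
[      -60        40       -28 ]
[       48         8        12 ]
[       24        16        16 ]

Scalar multiplication is elementwise: (4U)[i][j] = 4 * U[i][j].
  (4U)[0][0] = 4 * (-15) = -60
  (4U)[0][1] = 4 * (10) = 40
  (4U)[0][2] = 4 * (-7) = -28
  (4U)[1][0] = 4 * (12) = 48
  (4U)[1][1] = 4 * (2) = 8
  (4U)[1][2] = 4 * (3) = 12
  (4U)[2][0] = 4 * (6) = 24
  (4U)[2][1] = 4 * (4) = 16
  (4U)[2][2] = 4 * (4) = 16
4U =
[      -60        40       -28 ]
[       48         8        12 ]
[       24        16        16 ]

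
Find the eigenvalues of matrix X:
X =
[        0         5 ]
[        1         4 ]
λ = -1, 5

Solve det(X - λI) = 0. For a 2×2 matrix the characteristic equation is λ² - (trace)λ + det = 0.
trace(X) = a + d = 0 + 4 = 4.
det(X) = a*d - b*c = (0)*(4) - (5)*(1) = 0 - 5 = -5.
Characteristic equation: λ² - (4)λ + (-5) = 0.
Discriminant = (4)² - 4*(-5) = 16 + 20 = 36.
λ = (4 ± √36) / 2 = (4 ± 6) / 2 = -1, 5.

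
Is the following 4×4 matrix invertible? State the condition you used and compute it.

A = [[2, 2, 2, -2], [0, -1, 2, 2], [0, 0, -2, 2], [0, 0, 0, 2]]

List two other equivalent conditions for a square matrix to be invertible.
Yes, invertible; det(A) = 8 ≠ 0. Equivalent conditions: rank(A) = 4; Ax = 0 has only the trivial solution; 0 is not an eigenvalue; the columns of A are linearly independent.

To check invertibility, compute det(A).
The given matrix is triangular, so det(A) equals the product of its diagonal entries = 8 ≠ 0.
Since det(A) ≠ 0, A is invertible.
Equivalent conditions for a square matrix A to be invertible:
- rank(A) = 4 (full rank).
- The homogeneous system Ax = 0 has only the trivial solution x = 0.
- 0 is not an eigenvalue of A.
- The columns (equivalently rows) of A are linearly independent.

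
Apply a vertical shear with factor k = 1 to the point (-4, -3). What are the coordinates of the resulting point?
(-4, -7)

Shear matrix for vertical shear with factor k = 1:
[[1, 0], [1, 1]]
Result: (-4, -3) → (-4, -7)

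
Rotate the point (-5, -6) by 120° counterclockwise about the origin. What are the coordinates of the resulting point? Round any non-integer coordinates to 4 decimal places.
(7.6962, -1.3301)

Rotation matrix R(θ) = [[cos θ, -sin θ], [sin θ, cos θ]]; for θ = 120°:
R = [[-1/2, -√3/2], [√3/2, -1/2]]
Result: R × [-5, -6]ᵀ = [-1/2·-5 + (-√3/2)·-6, √3/2·-5 + (-1/2)·-6]ᵀ = (7.6962, -1.3301)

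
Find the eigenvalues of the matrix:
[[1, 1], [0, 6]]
λ = 1 and λ = 6

Characteristic equation: det(A - λI) = 0
λ² - (trace)λ + (det) = 0
λ² - (7)λ + (6) = 0
λ² - 7λ + 6 = 0
Solving: λ = 1, 6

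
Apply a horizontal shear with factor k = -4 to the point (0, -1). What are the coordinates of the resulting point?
(4, -1)

Shear matrix for horizontal shear with factor k = -4:
[[1, -4], [0, 1]]
Result: (0, -1) → (4, -1)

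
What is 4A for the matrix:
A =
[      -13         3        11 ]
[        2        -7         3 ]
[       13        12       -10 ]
4A =
[      -52        12        44 ]
[        8       -28        12 ]
[       52        48       -40 ]

Scalar multiplication is elementwise: (4A)[i][j] = 4 * A[i][j].
  (4A)[0][0] = 4 * (-13) = -52
  (4A)[0][1] = 4 * (3) = 12
  (4A)[0][2] = 4 * (11) = 44
  (4A)[1][0] = 4 * (2) = 8
  (4A)[1][1] = 4 * (-7) = -28
  (4A)[1][2] = 4 * (3) = 12
  (4A)[2][0] = 4 * (13) = 52
  (4A)[2][1] = 4 * (12) = 48
  (4A)[2][2] = 4 * (-10) = -40
4A =
[      -52        12        44 ]
[        8       -28        12 ]
[       52        48       -40 ]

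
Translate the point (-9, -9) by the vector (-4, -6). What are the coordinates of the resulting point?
(-13, -15)

Translation by (-4, -6):
x' = -9 + -4 = -13
y' = -9 + -6 = -15
Homogeneous matrix: [[1, 0, -4], [0, 1, -6], [0, 0, 1]]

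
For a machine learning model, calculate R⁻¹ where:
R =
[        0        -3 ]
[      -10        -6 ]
det(R) = -30
R⁻¹ =
[      1/5     -1/10 ]
[     -1/3         0 ]

For a 2×2 matrix R = [[a, b], [c, d]] with det(R) ≠ 0, R⁻¹ = (1/det(R)) * [[d, -b], [-c, a]].
det(R) = (0)*(-6) - (-3)*(-10) = 0 - 30 = -30.
R⁻¹ = (1/-30) * [[-6, 3], [10, 0]].
Dividing each entry by -30 and reducing:
R⁻¹ =
[      1/5     -1/10 ]
[     -1/3         0 ]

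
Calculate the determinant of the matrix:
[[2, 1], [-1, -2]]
-3

For a 2×2 matrix [[a, b], [c, d]], det = ad - bc
det = (2)(-2) - (1)(-1) = -4 - -1 = -3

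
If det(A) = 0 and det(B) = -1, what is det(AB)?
0

Use the multiplicative property of determinants: det(AB) = det(A)*det(B).
det(AB) = (0)*(-1) = 0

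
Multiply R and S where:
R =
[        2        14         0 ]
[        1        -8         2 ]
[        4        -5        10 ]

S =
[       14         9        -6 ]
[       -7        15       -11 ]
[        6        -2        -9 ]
RS =
[      -70       228      -166 ]
[       82      -115        64 ]
[      151       -59       -59 ]

Matrix multiplication: (RS)[i][j] = sum over k of R[i][k] * S[k][j].
  (RS)[0][0] = (2)*(14) + (14)*(-7) + (0)*(6) = -70
  (RS)[0][1] = (2)*(9) + (14)*(15) + (0)*(-2) = 228
  (RS)[0][2] = (2)*(-6) + (14)*(-11) + (0)*(-9) = -166
  (RS)[1][0] = (1)*(14) + (-8)*(-7) + (2)*(6) = 82
  (RS)[1][1] = (1)*(9) + (-8)*(15) + (2)*(-2) = -115
  (RS)[1][2] = (1)*(-6) + (-8)*(-11) + (2)*(-9) = 64
  (RS)[2][0] = (4)*(14) + (-5)*(-7) + (10)*(6) = 151
  (RS)[2][1] = (4)*(9) + (-5)*(15) + (10)*(-2) = -59
  (RS)[2][2] = (4)*(-6) + (-5)*(-11) + (10)*(-9) = -59
RS =
[      -70       228      -166 ]
[       82      -115        64 ]
[      151       -59       -59 ]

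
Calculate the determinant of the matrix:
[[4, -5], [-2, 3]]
2

For a 2×2 matrix [[a, b], [c, d]], det = ad - bc
det = (4)(3) - (-5)(-2) = 12 - 10 = 2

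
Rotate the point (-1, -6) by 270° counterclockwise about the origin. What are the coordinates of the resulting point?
(-6, 1)

Rotation matrix R(θ) = [[cos θ, -sin θ], [sin θ, cos θ]]; for θ = 270°:
R = [[0, 1], [-1, 0]]
Result: R × [-1, -6]ᵀ = [0·-1 + (1)·-6, -1·-1 + (0)·-6]ᵀ = (-6, 1)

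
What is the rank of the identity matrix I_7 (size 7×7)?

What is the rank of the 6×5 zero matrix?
rank(I_7) = 7, rank(0) = 0

The identity I_7 has 7 columns that are the standard basis vectors e_1, …, e_7. These are linearly independent, so all 7 columns are pivots and rank(I_7) = 7.
The 6×5 zero matrix has every entry zero, so every row is the zero row and there are no pivots; rank(0) = 0.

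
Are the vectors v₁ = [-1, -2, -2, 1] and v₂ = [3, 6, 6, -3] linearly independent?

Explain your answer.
No, linearly dependent (v₂ = -3·v₁)

Check whether there is a scalar k with v₂ = k·v₁.
Comparing components, k = -3 satisfies -3·[-1, -2, -2, 1] = [3, 6, 6, -3].
Since v₂ is a scalar multiple of v₁, the two vectors are linearly dependent.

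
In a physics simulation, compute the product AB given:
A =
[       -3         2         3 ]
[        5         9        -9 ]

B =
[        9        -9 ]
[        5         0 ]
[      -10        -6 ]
AB =
[      -47         9 ]
[      180         9 ]

Matrix multiplication: (AB)[i][j] = sum over k of A[i][k] * B[k][j].
  (AB)[0][0] = (-3)*(9) + (2)*(5) + (3)*(-10) = -47
  (AB)[0][1] = (-3)*(-9) + (2)*(0) + (3)*(-6) = 9
  (AB)[1][0] = (5)*(9) + (9)*(5) + (-9)*(-10) = 180
  (AB)[1][1] = (5)*(-9) + (9)*(0) + (-9)*(-6) = 9
AB =
[      -47         9 ]
[      180         9 ]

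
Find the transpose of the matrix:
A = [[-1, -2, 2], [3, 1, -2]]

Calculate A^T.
[[-1, 3], [-2, 1], [2, -2]]

The transpose sends entry (i,j) to (j,i); rows become columns.
Row 0 of A: [-1, -2, 2] -> column 0 of A^T.
Row 1 of A: [3, 1, -2] -> column 1 of A^T.
A^T = [[-1, 3], [-2, 1], [2, -2]]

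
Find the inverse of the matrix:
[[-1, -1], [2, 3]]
[[-3, -1], [2, 1]]

For [[a,b],[c,d]], inverse = (1/det)·[[d,-b],[-c,a]]
det = -1·3 - -1·2 = -1
Inverse = (1/-1)·[[3, 1], [-2, -1]]
        = [[-3, -1], [2, 1]]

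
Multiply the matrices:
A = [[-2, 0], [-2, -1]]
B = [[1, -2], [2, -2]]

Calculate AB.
[[-2, 4], [-4, 6]]

Each entry (i,j) of AB = sum over k of A[i][k]*B[k][j].
(AB)[0][0] = (-2)*(1) + (0)*(2) = -2
(AB)[0][1] = (-2)*(-2) + (0)*(-2) = 4
(AB)[1][0] = (-2)*(1) + (-1)*(2) = -4
(AB)[1][1] = (-2)*(-2) + (-1)*(-2) = 6
AB = [[-2, 4], [-4, 6]]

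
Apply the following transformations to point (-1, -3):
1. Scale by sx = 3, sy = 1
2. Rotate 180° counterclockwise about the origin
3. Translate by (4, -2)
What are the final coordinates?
(7, 1)

Step 1: Scale → (-3, -3)
Step 2: Rotate 180° → (3, 3)
Step 3: Translate → (7, 1)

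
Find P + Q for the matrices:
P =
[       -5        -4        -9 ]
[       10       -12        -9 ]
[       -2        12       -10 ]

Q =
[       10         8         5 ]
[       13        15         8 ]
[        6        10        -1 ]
P + Q =
[        5         4        -4 ]
[       23         3        -1 ]
[        4        22       -11 ]

Matrix addition is elementwise: (P+Q)[i][j] = P[i][j] + Q[i][j].
  (P+Q)[0][0] = (-5) + (10) = 5
  (P+Q)[0][1] = (-4) + (8) = 4
  (P+Q)[0][2] = (-9) + (5) = -4
  (P+Q)[1][0] = (10) + (13) = 23
  (P+Q)[1][1] = (-12) + (15) = 3
  (P+Q)[1][2] = (-9) + (8) = -1
  (P+Q)[2][0] = (-2) + (6) = 4
  (P+Q)[2][1] = (12) + (10) = 22
  (P+Q)[2][2] = (-10) + (-1) = -11
P + Q =
[        5         4        -4 ]
[       23         3        -1 ]
[        4        22       -11 ]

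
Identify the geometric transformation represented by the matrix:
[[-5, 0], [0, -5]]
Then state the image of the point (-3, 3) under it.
uniform scaling by factor -5; image of (-3, 3) is (15, -15)

This is a diagonal matrix with equal entries -5, so it scales both axes by the same factor -5.
The matrix [[-5, 0], [0, -5]] represents: uniform scaling by factor -5.
Applying it to (-3, 3): [-5·-3 + 0·3, 0·-3 + -5·3] = (15, -15).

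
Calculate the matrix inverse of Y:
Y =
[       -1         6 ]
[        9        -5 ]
det(Y) = -49
Y⁻¹ =
[     5/49      6/49 ]
[     9/49      1/49 ]

For a 2×2 matrix Y = [[a, b], [c, d]] with det(Y) ≠ 0, Y⁻¹ = (1/det(Y)) * [[d, -b], [-c, a]].
det(Y) = (-1)*(-5) - (6)*(9) = 5 - 54 = -49.
Y⁻¹ = (1/-49) * [[-5, -6], [-9, -1]].
Dividing each entry by -49 and reducing:
Y⁻¹ =
[     5/49      6/49 ]
[     9/49      1/49 ]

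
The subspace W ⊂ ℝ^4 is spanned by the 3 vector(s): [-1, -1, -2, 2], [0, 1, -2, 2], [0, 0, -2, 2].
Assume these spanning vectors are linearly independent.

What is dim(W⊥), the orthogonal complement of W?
dim(W⊥) = 1

For any subspace W of ℝ^n, dim(W) + dim(W⊥) = n (the whole-space dimension).
Here the given 3 vectors are linearly independent, so dim(W) = 3.
Thus dim(W⊥) = n - dim(W) = 4 - 3 = 1.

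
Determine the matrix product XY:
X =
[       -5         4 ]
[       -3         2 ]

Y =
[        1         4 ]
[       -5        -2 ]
XY =
[      -25       -28 ]
[      -13       -16 ]

Matrix multiplication: (XY)[i][j] = sum over k of X[i][k] * Y[k][j].
  (XY)[0][0] = (-5)*(1) + (4)*(-5) = -25
  (XY)[0][1] = (-5)*(4) + (4)*(-2) = -28
  (XY)[1][0] = (-3)*(1) + (2)*(-5) = -13
  (XY)[1][1] = (-3)*(4) + (2)*(-2) = -16
XY =
[      -25       -28 ]
[      -13       -16 ]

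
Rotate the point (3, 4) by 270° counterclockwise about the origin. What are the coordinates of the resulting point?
(4, -3)

Rotation matrix R(θ) = [[cos θ, -sin θ], [sin θ, cos θ]]; for θ = 270°:
R = [[0, 1], [-1, 0]]
Result: R × [3, 4]ᵀ = [0·3 + (1)·4, -1·3 + (0)·4]ᵀ = (4, -3)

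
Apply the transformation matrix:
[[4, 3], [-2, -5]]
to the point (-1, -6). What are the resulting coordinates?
(-22, 32)

Matrix multiplication:
[[4, 3], [-2, -5]] × [-1, -6]ᵀ
= [4×-1 + 3×-6, -2×-1 + -5×-6]ᵀ
= [-22.0000, 32.0000]ᵀ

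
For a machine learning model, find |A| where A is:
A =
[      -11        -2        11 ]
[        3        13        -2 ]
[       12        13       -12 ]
det(A) = 119

Expand along row 0 (cofactor expansion): det(A) = a*(e*i - f*h) - b*(d*i - f*g) + c*(d*h - e*g), where the 3×3 is [[a, b, c], [d, e, f], [g, h, i]].
Minor M_00 = (13)*(-12) - (-2)*(13) = -156 + 26 = -130.
Minor M_01 = (3)*(-12) - (-2)*(12) = -36 + 24 = -12.
Minor M_02 = (3)*(13) - (13)*(12) = 39 - 156 = -117.
det(A) = (-11)*(-130) - (-2)*(-12) + (11)*(-117) = 1430 - 24 - 1287 = 119.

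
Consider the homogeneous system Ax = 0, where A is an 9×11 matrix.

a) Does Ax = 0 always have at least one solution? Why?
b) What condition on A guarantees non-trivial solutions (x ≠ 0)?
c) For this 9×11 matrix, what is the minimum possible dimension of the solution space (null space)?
a) Yes, x = 0 is always a solution. b) When A has linearly dependent columns (rank < n). c) Minimum nullity = 2.

a) x = 0 satisfies A·0 = 0, so the zero vector is always a solution.
b) Non-trivial solutions exist iff the columns of A are linearly dependent, equivalently rank(A) < n (the number of columns).
c) By rank-nullity, rank(A) + nullity(A) = n = 11. Since A has only 9 rows, rank(A) ≤ 9, so nullity(A) ≥ 11 - 9 = 2.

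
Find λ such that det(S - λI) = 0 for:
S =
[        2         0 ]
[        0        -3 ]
λ = -3, 2

Solve det(S - λI) = 0. For a 2×2 matrix the characteristic equation is λ² - (trace)λ + det = 0.
trace(S) = a + d = 2 - 3 = -1.
det(S) = a*d - b*c = (2)*(-3) - (0)*(0) = -6 - 0 = -6.
Characteristic equation: λ² - (-1)λ + (-6) = 0.
Discriminant = (-1)² - 4*(-6) = 1 + 24 = 25.
λ = (-1 ± √25) / 2 = (-1 ± 5) / 2 = -3, 2.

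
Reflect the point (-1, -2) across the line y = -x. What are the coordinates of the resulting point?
(2, 1)

Reflection across line y = -x: (-1, -2) → (2, 1)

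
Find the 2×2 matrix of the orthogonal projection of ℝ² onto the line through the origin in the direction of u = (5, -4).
[[25/41, -20/41], [-20/41, 16/41]]

The orthogonal projection onto the line spanned by a nonzero vector u = (a, b) has matrix P = (u uᵀ) / (uᵀ u) = (1/(a² + b²)) · [[a², ab], [ab, b²]].
Here u = (5, -4), so a² + b² = 25 + 16 = 41.
P = (1/41) · [[25, -20], [-20, 16]] = [[25/41, -20/41], [-20/41, 16/41]].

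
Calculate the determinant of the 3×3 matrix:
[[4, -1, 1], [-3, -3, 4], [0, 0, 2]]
-30

Expansion along first row:
det = 4·det([[-3,4],[0,2]]) - -1·det([[-3,4],[0,2]]) + 1·det([[-3,-3],[0,0]])
    = 4·(-3·2 - 4·0) - -1·(-3·2 - 4·0) + 1·(-3·0 - -3·0)
    = 4·-6 - -1·-6 + 1·0
    = -24 + -6 + 0 = -30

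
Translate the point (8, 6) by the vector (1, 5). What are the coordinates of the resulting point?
(9, 11)

Translation by (1, 5):
x' = 8 + 1 = 9
y' = 6 + 5 = 11
Homogeneous matrix: [[1, 0, 1], [0, 1, 5], [0, 0, 1]]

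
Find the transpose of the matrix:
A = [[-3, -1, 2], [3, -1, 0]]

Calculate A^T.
[[-3, 3], [-1, -1], [2, 0]]

The transpose sends entry (i,j) to (j,i); rows become columns.
Row 0 of A: [-3, -1, 2] -> column 0 of A^T.
Row 1 of A: [3, -1, 0] -> column 1 of A^T.
A^T = [[-3, 3], [-1, -1], [2, 0]]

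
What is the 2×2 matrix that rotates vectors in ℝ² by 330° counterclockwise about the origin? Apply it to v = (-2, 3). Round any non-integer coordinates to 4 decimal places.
R = [[√3/2, 1/2], [-1/2, √3/2]]; R·v = (-0.2321, 3.5981)

A counterclockwise rotation by angle θ in ℝ² has matrix R(θ) = [[cos θ, -sin θ], [sin θ, cos θ]].
For θ = 330°: cos θ = √3/2, sin θ = -1/2.
R(330°) = [[√3/2, 1/2], [-1/2, √3/2]].
R·v = [√3/2·-2 + (1/2)·3, -1/2·-2 + √3/2·3] = (-0.2321, 3.5981).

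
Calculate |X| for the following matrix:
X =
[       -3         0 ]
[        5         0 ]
det(X) = 0

For a 2×2 matrix [[a, b], [c, d]], det = a*d - b*c.
det(X) = (-3)*(0) - (0)*(5) = 0 - 0 = 0.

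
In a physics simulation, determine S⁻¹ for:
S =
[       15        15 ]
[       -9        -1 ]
det(S) = 120
S⁻¹ =
[   -1/120      -1/8 ]
[     3/40       1/8 ]

For a 2×2 matrix S = [[a, b], [c, d]] with det(S) ≠ 0, S⁻¹ = (1/det(S)) * [[d, -b], [-c, a]].
det(S) = (15)*(-1) - (15)*(-9) = -15 + 135 = 120.
S⁻¹ = (1/120) * [[-1, -15], [9, 15]].
Dividing each entry by 120 and reducing:
S⁻¹ =
[   -1/120      -1/8 ]
[     3/40       1/8 ]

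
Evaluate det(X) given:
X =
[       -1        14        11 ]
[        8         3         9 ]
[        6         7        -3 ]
det(X) = 1582

Expand along row 0 (cofactor expansion): det(X) = a*(e*i - f*h) - b*(d*i - f*g) + c*(d*h - e*g), where the 3×3 is [[a, b, c], [d, e, f], [g, h, i]].
Minor M_00 = (3)*(-3) - (9)*(7) = -9 - 63 = -72.
Minor M_01 = (8)*(-3) - (9)*(6) = -24 - 54 = -78.
Minor M_02 = (8)*(7) - (3)*(6) = 56 - 18 = 38.
det(X) = (-1)*(-72) - (14)*(-78) + (11)*(38) = 72 + 1092 + 418 = 1582.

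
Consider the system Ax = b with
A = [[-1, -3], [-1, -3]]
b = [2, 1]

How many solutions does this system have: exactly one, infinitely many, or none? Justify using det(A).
No solution

det(A) = (-1)*(-3) - (-3)*(-1) = 0, so A is singular.
The column space of A is span(column 1) = span([-1, -1]).
b = [2, 1] is not a scalar multiple of column 1, so b ∉ column space and the system is inconsistent — no solution.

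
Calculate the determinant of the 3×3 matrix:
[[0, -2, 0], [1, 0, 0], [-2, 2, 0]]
0

Expansion along first row:
det = 0·det([[0,0],[2,0]]) - -2·det([[1,0],[-2,0]]) + 0·det([[1,0],[-2,2]])
    = 0·(0·0 - 0·2) - -2·(1·0 - 0·-2) + 0·(1·2 - 0·-2)
    = 0·0 - -2·0 + 0·2
    = 0 + 0 + 0 = 0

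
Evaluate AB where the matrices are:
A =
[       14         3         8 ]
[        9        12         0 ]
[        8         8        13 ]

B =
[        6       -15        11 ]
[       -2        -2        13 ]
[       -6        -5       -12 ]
AB =
[       30      -256        97 ]
[       30      -159       255 ]
[      -46      -201        36 ]

Matrix multiplication: (AB)[i][j] = sum over k of A[i][k] * B[k][j].
  (AB)[0][0] = (14)*(6) + (3)*(-2) + (8)*(-6) = 30
  (AB)[0][1] = (14)*(-15) + (3)*(-2) + (8)*(-5) = -256
  (AB)[0][2] = (14)*(11) + (3)*(13) + (8)*(-12) = 97
  (AB)[1][0] = (9)*(6) + (12)*(-2) + (0)*(-6) = 30
  (AB)[1][1] = (9)*(-15) + (12)*(-2) + (0)*(-5) = -159
  (AB)[1][2] = (9)*(11) + (12)*(13) + (0)*(-12) = 255
  (AB)[2][0] = (8)*(6) + (8)*(-2) + (13)*(-6) = -46
  (AB)[2][1] = (8)*(-15) + (8)*(-2) + (13)*(-5) = -201
  (AB)[2][2] = (8)*(11) + (8)*(13) + (13)*(-12) = 36
AB =
[       30      -256        97 ]
[       30      -159       255 ]
[      -46      -201        36 ]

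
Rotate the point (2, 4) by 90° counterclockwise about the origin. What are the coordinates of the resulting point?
(-4, 2)

Rotation matrix R(θ) = [[cos θ, -sin θ], [sin θ, cos θ]]; for θ = 90°:
R = [[0, -1], [1, 0]]
Result: R × [2, 4]ᵀ = [0·2 + (-1)·4, 1·2 + (0)·4]ᵀ = (-4, 2)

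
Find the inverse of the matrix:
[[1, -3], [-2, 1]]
[[-1/5, -3/5], [-2/5, -1/5]]

For [[a,b],[c,d]], inverse = (1/det)·[[d,-b],[-c,a]]
det = 1·1 - -3·-2 = -5
Inverse = (1/-5)·[[1, 3], [2, 1]]
        = [[-1/5, -3/5], [-2/5, -1/5]]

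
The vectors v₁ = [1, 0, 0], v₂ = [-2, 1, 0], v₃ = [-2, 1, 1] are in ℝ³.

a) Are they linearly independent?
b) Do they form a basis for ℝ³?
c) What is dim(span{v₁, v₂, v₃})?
Yes independent, yes basis, dim = 3

Stack v₁, v₂, v₃ as rows of a 3×3 matrix.
[[1, 0, 0]; [-2, 1, 0]; [-2, 1, 1]] is already lower triangular with nonzero diagonal entries (1, 1, 1), so its determinant is the product of the diagonal entries, det = (1)·(1)·(1) = 1 ≠ 0, and the rows are linearly independent.
Three linearly independent vectors in ℝ³ form a basis for ℝ³, so dim(span{v₁,v₂,v₃}) = 3.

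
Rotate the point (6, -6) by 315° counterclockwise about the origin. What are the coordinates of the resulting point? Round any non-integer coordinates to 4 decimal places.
(0.0000, -8.4853)

Rotation matrix R(θ) = [[cos θ, -sin θ], [sin θ, cos θ]]; for θ = 315°:
R = [[√2/2, √2/2], [-√2/2, √2/2]]
Result: R × [6, -6]ᵀ = [√2/2·6 + (√2/2)·-6, -√2/2·6 + (√2/2)·-6]ᵀ = (0.0000, -8.4853)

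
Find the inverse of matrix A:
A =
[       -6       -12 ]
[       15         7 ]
det(A) = 138
A⁻¹ =
[    7/138      2/23 ]
[    -5/46     -1/23 ]

For a 2×2 matrix A = [[a, b], [c, d]] with det(A) ≠ 0, A⁻¹ = (1/det(A)) * [[d, -b], [-c, a]].
det(A) = (-6)*(7) - (-12)*(15) = -42 + 180 = 138.
A⁻¹ = (1/138) * [[7, 12], [-15, -6]].
Dividing each entry by 138 and reducing:
A⁻¹ =
[    7/138      2/23 ]
[    -5/46     -1/23 ]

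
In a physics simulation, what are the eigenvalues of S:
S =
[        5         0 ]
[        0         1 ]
λ = 1, 5

Solve det(S - λI) = 0. For a 2×2 matrix the characteristic equation is λ² - (trace)λ + det = 0.
trace(S) = a + d = 5 + 1 = 6.
det(S) = a*d - b*c = (5)*(1) - (0)*(0) = 5 - 0 = 5.
Characteristic equation: λ² - (6)λ + (5) = 0.
Discriminant = (6)² - 4*(5) = 36 - 20 = 16.
λ = (6 ± √16) / 2 = (6 ± 4) / 2 = 1, 5.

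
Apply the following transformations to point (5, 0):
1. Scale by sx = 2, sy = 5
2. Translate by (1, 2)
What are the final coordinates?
(11, 2)

Step 1: Scale (5, 0) by (sx, sy) = (2, 5) → (10, 0)
Step 2: Translate by (1, 2) → (11, 2)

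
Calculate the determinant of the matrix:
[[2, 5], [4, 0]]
-20

For a 2×2 matrix [[a, b], [c, d]], det = ad - bc
det = (2)(0) - (5)(4) = 0 - 20 = -20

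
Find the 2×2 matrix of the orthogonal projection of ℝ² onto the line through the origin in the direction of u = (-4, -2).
[[4/5, 2/5], [2/5, 1/5]]

The orthogonal projection onto the line spanned by a nonzero vector u = (a, b) has matrix P = (u uᵀ) / (uᵀ u) = (1/(a² + b²)) · [[a², ab], [ab, b²]].
Here u = (-4, -2), so a² + b² = 16 + 4 = 20.
P = (1/20) · [[16, 8], [8, 4]] = [[4/5, 2/5], [2/5, 1/5]].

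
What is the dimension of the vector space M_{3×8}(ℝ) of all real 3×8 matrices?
Dimension = 24

A real 3×8 matrix is determined by its 3·8 = 24 independent entries.
A standard basis is {E_ij : 1 ≤ i ≤ 3, 1 ≤ j ≤ 8}, where E_ij has a 1 in position (i, j) and 0 elsewhere — there are 24 such matrices, and they are linearly independent and span M_{3×8}(ℝ).
Therefore dim(M_{3×8}(ℝ)) = 24.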